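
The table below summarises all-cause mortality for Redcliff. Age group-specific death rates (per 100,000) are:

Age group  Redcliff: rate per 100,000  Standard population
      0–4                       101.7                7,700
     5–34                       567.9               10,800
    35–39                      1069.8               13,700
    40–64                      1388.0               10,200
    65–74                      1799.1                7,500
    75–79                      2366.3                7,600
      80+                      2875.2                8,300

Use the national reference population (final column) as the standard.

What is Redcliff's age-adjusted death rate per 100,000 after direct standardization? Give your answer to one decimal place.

Standard total = 65,800; weights = 0.1170, 0.1641, 0.2082, 0.1550, 0.1140, 0.1155, 0.1261.
Standardized rate: 0.1170×101.7 + 0.1641×567.9 + 0.2082×1069.8 + 0.1550×1388.0 + 0.1140×1799.1 + 0.1155×2366.3 + 0.1261×2875.2 = 1384.0663 per 100,000.

1384.1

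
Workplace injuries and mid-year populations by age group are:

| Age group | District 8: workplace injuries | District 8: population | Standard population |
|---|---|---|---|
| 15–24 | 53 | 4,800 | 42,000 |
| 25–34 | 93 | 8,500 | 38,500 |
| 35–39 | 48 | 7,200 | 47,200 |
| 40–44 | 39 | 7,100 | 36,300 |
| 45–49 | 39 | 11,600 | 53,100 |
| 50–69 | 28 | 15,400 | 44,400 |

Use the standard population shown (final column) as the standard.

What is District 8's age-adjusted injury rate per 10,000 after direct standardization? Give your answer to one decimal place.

63.4

Age-specific rates per 10,000 for District 8: 110.42, 109.41, 66.67, 54.93, 33.62, 18.18.
Standard total = 261,500; weights = 0.1606, 0.1472, 0.1805, 0.1388, 0.2031, 0.1698.
Standardized rate: 0.1606×110.42 + 0.1472×109.41 + 0.1805×66.67 + 0.1388×54.93 + 0.2031×33.62 + 0.1698×18.18 = 63.4149 per 10,000.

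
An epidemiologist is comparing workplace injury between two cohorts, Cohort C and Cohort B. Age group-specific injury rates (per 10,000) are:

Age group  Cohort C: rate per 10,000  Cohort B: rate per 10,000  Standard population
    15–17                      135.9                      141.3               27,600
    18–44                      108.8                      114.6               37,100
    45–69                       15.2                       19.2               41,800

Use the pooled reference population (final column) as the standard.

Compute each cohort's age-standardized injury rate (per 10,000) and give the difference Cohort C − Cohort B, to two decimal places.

-4.99

Standard total = 106,500; weights = 0.2592, 0.3484, 0.3925.
Cohort C: 0.2592×135.9 + 0.3484×108.8 + 0.3925×15.2 = 79.0862 per 10,000.
Cohort B: 0.2592×141.3 + 0.3484×114.6 + 0.3925×19.2 = 84.0761 per 10,000.
Difference = 79.0862 − 84.0761 = -4.9899.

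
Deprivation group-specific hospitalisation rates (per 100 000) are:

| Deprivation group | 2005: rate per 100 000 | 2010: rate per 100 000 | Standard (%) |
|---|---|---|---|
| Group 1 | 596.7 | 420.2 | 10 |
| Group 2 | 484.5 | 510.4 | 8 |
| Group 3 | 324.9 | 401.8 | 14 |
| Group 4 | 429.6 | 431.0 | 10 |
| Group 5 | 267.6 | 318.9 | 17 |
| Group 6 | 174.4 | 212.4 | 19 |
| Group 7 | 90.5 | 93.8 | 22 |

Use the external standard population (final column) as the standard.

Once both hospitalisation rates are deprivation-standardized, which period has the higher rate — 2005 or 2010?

Standard weights: 0.10, 0.08, 0.14, 0.10, 0.17, 0.19, 0.22.
2005: 0.1000×596.7 + 0.0800×484.5 + 0.1400×324.9 + 0.1000×429.6 + 0.1700×267.6 + 0.1900×174.4 + 0.2200×90.5 = 285.4140 per 100 000.
2010: 0.1000×420.2 + 0.0800×510.4 + 0.1400×401.8 + 0.1000×431.0 + 0.1700×318.9 + 0.1900×212.4 + 0.2200×93.8 = 297.4090 per 100 000.

2010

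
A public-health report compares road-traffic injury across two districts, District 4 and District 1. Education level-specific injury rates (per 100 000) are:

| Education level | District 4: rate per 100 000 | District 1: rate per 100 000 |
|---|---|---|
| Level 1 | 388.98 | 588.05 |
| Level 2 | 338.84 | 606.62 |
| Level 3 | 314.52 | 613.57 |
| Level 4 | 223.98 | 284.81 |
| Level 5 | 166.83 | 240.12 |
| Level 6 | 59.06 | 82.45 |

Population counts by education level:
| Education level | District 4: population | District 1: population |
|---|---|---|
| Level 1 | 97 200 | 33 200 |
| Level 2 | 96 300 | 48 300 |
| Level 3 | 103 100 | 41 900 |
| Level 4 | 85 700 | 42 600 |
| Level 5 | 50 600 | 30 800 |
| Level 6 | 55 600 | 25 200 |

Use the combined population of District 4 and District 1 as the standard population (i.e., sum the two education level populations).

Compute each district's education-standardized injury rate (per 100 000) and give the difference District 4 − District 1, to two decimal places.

-174.11

Combined standard total = 710 500; weights = 0.1835, 0.2035, 0.2041, 0.1806, 0.1146, 0.1137.
District 4: 0.1835×388.98 + 0.2035×338.84 + 0.2041×314.52 + 0.1806×223.98 + 0.1146×166.83 + 0.1137×59.06 = 270.8139 per 100 000.
District 1: 0.1835×588.05 + 0.2035×606.62 + 0.2041×613.57 + 0.1806×284.81 + 0.1146×240.12 + 0.1137×82.45 = 444.9197 per 100 000.
Difference = 270.8139 − 444.9197 = -174.1058.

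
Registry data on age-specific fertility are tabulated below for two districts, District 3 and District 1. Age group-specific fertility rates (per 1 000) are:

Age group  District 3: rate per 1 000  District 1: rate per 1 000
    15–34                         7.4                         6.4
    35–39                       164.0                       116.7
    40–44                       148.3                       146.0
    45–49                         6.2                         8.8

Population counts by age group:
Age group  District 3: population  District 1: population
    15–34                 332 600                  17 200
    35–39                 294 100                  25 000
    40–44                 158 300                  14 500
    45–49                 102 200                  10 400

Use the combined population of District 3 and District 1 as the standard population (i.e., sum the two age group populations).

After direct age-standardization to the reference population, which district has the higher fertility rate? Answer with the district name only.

Combined standard total = 954 300; weights = 0.3666, 0.3344, 0.1811, 0.1180.
District 3: 0.3666×7.4 + 0.3344×164.0 + 0.1811×148.3 + 0.1180×6.2 = 85.1360 per 1 000.
District 1: 0.3666×6.4 + 0.3344×116.7 + 0.1811×146.0 + 0.1180×8.8 = 68.8435 per 1 000.

District 3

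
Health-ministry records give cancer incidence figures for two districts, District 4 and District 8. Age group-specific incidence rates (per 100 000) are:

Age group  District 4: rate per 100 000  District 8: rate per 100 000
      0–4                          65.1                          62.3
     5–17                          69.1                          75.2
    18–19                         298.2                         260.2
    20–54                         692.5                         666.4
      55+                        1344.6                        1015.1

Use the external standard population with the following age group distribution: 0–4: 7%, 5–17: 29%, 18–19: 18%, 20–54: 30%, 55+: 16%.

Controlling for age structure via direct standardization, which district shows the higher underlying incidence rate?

Standard weights: 0.07, 0.29, 0.18, 0.30, 0.16.
District 4: 0.0700×65.1 + 0.2900×69.1 + 0.1800×298.2 + 0.3000×692.5 + 0.1600×1344.6 = 501.1580 per 100 000.
District 8: 0.0700×62.3 + 0.2900×75.2 + 0.1800×260.2 + 0.3000×666.4 + 0.1600×1015.1 = 435.3410 per 100 000.

District 4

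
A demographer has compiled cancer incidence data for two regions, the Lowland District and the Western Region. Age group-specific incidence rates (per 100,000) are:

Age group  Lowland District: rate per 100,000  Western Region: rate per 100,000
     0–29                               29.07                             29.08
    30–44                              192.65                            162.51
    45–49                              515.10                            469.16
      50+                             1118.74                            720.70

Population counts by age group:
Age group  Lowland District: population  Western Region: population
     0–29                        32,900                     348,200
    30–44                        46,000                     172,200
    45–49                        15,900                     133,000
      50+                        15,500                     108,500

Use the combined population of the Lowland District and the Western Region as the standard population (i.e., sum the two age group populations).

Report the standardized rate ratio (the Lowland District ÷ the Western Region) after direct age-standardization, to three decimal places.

1.305

Combined standard total = 872,200; weights = 0.4369, 0.2502, 0.1707, 0.1422.
The Lowland District: 0.4369×29.07 + 0.2502×192.65 + 0.1707×515.10 + 0.1422×1118.74 = 307.8846 per 100,000.
The Western Region: 0.4369×29.08 + 0.2502×162.51 + 0.1707×469.16 + 0.1422×720.70 = 235.9170 per 100,000.
Ratio = 307.8846 ÷ 235.9170 = 1.30505.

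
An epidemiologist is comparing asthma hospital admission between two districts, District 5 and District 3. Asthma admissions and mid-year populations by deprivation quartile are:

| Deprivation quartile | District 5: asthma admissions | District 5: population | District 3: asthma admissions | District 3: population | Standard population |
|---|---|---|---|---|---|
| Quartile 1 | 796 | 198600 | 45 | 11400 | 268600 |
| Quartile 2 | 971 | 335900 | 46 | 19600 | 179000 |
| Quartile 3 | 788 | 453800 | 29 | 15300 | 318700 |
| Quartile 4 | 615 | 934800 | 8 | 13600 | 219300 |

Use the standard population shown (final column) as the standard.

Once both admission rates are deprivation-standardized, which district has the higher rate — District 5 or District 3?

Deprivation-specific rates per 10000 for District 5: 40.08, 28.91, 17.36, 6.58.
For District 3: 39.47, 23.47, 18.95, 5.88.
Standard total = 985600; weights = 0.2725, 0.1816, 0.3234, 0.2225.
District 5: 0.2725×40.08 + 0.1816×28.91 + 0.3234×17.36 + 0.2225×6.58 = 23.2517 per 10000.
District 3: 0.2725×39.47 + 0.1816×23.47 + 0.3234×18.95 + 0.2225×5.88 = 22.4578 per 10000.
The crude rates (16.48 vs 21.37) would put District 3 higher, but that reflects its deprivation composition; once standardized to a common deprivation structure, District 5 has the higher underlying rate.

District 5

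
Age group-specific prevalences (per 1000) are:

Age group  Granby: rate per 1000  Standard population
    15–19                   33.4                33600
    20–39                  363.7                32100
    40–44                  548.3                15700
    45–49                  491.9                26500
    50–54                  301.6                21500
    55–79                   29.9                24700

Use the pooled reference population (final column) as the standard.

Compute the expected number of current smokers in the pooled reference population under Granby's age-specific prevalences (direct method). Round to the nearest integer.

Expected current smokers = Σ (standard pop × age-specific rate ÷ 1000)
= 33600×33.4/1000 + 32100×363.7/1000 + 15700×548.3/1000 + 26500×491.9/1000 + 21500×301.6/1000 + 24700×29.9/1000
= 1122.24 + 11674.77 + 8608.31 + 13035.35 + 6484.40 + 738.53 = 41663.60.

41664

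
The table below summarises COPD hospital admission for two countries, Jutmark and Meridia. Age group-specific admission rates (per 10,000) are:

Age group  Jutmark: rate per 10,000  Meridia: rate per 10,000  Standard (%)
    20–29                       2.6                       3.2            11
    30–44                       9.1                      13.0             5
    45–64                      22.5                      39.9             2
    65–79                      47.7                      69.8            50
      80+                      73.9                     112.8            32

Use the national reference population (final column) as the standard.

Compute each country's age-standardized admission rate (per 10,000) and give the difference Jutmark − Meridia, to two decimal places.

Standard weights: 0.11, 0.05, 0.02, 0.50, 0.32.
Jutmark: 0.1100×2.6 + 0.0500×9.1 + 0.0200×22.5 + 0.5000×47.7 + 0.3200×73.9 = 48.6890 per 10,000.
Meridia: 0.1100×3.2 + 0.0500×13.0 + 0.0200×39.9 + 0.5000×69.8 + 0.3200×112.8 = 72.7960 per 10,000.
Difference = 48.6890 − 72.7960 = -24.1070.

-24.11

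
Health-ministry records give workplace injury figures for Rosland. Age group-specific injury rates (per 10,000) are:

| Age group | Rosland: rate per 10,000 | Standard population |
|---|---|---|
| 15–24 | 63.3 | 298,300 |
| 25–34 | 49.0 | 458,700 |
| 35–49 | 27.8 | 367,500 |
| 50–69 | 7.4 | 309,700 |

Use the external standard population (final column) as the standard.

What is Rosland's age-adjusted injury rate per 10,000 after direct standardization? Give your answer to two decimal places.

37.56

Standard total = 1,434,200; weights = 0.2080, 0.3198, 0.2562, 0.2159.
Standardized rate: 0.2080×63.3 + 0.3198×49.0 + 0.2562×27.8 + 0.2159×7.4 = 37.5589 per 10,000.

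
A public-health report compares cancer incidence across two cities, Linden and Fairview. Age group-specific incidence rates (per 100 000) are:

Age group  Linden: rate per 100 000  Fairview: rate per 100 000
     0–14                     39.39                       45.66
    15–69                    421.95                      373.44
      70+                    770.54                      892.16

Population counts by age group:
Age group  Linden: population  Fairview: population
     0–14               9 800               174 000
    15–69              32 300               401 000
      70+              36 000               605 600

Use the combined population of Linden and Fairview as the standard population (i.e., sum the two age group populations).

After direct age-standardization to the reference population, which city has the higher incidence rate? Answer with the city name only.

Combined standard total = 1 258 700; weights = 0.1460, 0.3442, 0.5097.
Linden: 0.1460×39.39 + 0.3442×421.95 + 0.5097×770.54 = 543.7748 per 100 000.
Fairview: 0.1460×45.66 + 0.3442×373.44 + 0.5097×892.16 = 589.9847 per 100 000.

Fairview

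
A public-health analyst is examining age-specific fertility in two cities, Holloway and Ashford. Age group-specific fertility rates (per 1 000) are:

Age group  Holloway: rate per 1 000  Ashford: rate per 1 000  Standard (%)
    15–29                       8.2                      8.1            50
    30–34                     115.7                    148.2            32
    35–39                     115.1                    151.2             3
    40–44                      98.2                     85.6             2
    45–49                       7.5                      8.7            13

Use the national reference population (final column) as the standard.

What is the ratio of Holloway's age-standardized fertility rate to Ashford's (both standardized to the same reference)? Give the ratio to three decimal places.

0.807

Standard weights: 0.50, 0.32, 0.03, 0.02, 0.13.
Holloway: 0.5000×8.2 + 0.3200×115.7 + 0.0300×115.1 + 0.0200×98.2 + 0.1300×7.5 = 47.5160 per 1 000.
Ashford: 0.5000×8.1 + 0.3200×148.2 + 0.0300×151.2 + 0.0200×85.6 + 0.1300×8.7 = 58.8530 per 1 000.
Ratio = 47.5160 ÷ 58.8530 = 0.80737.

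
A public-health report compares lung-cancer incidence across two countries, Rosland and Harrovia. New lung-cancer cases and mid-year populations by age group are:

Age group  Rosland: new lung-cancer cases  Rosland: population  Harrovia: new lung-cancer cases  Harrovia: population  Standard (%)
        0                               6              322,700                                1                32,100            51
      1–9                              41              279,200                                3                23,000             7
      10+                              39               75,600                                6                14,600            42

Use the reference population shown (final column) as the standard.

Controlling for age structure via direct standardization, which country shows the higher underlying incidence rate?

Rosland

Age-specific rates per 100,000 for Rosland: 1.86, 14.68, 51.59.
For Harrovia: 3.12, 13.04, 41.10.
Standard weights: 0.51, 0.07, 0.42.
Rosland: 0.5100×1.86 + 0.0700×14.68 + 0.4200×51.59 = 23.6429 per 100,000.
Harrovia: 0.5100×3.12 + 0.0700×13.04 + 0.4200×41.10 = 19.7621 per 100,000.
The crude rates (12.69 vs 14.35) would put Harrovia higher, but that reflects its age composition; once standardized to a common age structure, Rosland has the higher underlying rate.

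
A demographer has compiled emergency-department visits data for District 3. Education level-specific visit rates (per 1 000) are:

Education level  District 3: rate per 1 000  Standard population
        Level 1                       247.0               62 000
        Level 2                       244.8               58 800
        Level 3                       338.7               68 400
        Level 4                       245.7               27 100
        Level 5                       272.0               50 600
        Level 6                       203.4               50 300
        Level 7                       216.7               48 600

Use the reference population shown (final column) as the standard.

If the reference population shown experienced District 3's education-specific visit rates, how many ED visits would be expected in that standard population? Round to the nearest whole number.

Expected ED visits = Σ (standard pop × education-specific rate ÷ 1 000)
= 62 000×247.0/1 000 + 58 800×244.8/1 000 + 68 400×338.7/1 000 + 27 100×245.7/1 000 + 50 600×272.0/1 000 + 50 300×203.4/1 000 + 48 600×216.7/1 000
= 15314.00 + 14394.24 + 23167.08 + 6658.47 + 13763.20 + 10231.02 + 10531.62 = 94059.63.

94060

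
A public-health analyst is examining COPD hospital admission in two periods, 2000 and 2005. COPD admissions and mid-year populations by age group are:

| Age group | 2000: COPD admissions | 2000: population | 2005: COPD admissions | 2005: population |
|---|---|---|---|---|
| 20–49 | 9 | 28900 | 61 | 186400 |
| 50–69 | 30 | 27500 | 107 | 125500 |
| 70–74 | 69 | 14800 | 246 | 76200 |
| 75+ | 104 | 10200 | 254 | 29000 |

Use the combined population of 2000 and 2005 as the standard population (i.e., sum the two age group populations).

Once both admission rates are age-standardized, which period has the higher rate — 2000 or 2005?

2000

Age-specific rates per 10000 for 2000: 3.11, 10.91, 46.62, 101.96.
For 2005: 3.27, 8.53, 32.28, 87.59.
Combined standard total = 498500; weights = 0.4319, 0.3069, 0.1825, 0.0786.
2000: 0.4319×3.11 + 0.3069×10.91 + 0.1825×46.62 + 0.0786×101.96 = 21.2217 per 10000.
2005: 0.4319×3.27 + 0.3069×8.53 + 0.1825×32.28 + 0.0786×87.59 = 16.8109 per 10000.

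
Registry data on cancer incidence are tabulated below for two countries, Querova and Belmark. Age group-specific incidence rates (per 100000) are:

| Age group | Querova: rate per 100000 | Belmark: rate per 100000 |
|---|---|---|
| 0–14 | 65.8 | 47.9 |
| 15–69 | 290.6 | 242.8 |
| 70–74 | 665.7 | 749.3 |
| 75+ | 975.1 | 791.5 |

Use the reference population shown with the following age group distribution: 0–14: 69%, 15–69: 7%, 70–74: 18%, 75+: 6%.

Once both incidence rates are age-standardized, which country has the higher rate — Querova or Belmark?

Standard weights: 0.69, 0.07, 0.18, 0.06.
Querova: 0.6900×65.8 + 0.0700×290.6 + 0.1800×665.7 + 0.0600×975.1 = 244.0760 per 100000.
Belmark: 0.6900×47.9 + 0.0700×242.8 + 0.1800×749.3 + 0.0600×791.5 = 232.4110 per 100000.

Querova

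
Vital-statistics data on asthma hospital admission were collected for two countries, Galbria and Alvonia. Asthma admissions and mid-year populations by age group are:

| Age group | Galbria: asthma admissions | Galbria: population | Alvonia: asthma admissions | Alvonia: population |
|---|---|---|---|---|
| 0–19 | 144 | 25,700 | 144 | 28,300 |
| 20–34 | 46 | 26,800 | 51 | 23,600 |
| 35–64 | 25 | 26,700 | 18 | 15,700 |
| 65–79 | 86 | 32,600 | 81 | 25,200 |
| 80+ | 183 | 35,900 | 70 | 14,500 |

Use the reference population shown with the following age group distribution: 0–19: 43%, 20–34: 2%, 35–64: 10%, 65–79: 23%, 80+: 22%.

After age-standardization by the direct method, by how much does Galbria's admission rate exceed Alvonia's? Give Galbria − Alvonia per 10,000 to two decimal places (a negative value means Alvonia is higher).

1.18

Age-specific rates per 10,000 for Galbria: 56.03, 17.16, 9.36, 26.38, 50.97.
For Alvonia: 50.88, 21.61, 11.46, 32.14, 48.28.
Standard weights: 0.43, 0.02, 0.10, 0.23, 0.22.
Galbria: 0.4300×56.03 + 0.0200×17.16 + 0.1000×9.36 + 0.2300×26.38 + 0.2200×50.97 = 42.6550 per 10,000.
Alvonia: 0.4300×50.88 + 0.0200×21.61 + 0.1000×11.46 + 0.2300×32.14 + 0.2200×48.28 = 41.4721 per 10,000.
Difference = 42.6550 − 41.4721 = 1.1829.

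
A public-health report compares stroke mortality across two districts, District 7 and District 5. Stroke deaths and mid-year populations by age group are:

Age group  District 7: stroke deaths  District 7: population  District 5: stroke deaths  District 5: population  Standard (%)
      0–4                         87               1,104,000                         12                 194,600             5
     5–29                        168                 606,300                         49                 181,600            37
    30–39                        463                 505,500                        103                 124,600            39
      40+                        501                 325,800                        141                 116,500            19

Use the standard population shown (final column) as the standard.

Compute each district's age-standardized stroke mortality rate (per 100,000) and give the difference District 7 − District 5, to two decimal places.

Age-specific rates per 100,000 for District 7: 7.88, 27.71, 91.59, 153.78.
For District 5: 6.17, 26.98, 82.66, 121.03.
Standard weights: 0.05, 0.37, 0.39, 0.19.
District 7: 0.0500×7.88 + 0.3700×27.71 + 0.3900×91.59 + 0.1900×153.78 = 75.5848 per 100,000.
District 5: 0.0500×6.17 + 0.3700×26.98 + 0.3900×82.66 + 0.1900×121.03 = 65.5267 per 100,000.
Difference = 75.5848 − 65.5267 = 10.0581.

10.06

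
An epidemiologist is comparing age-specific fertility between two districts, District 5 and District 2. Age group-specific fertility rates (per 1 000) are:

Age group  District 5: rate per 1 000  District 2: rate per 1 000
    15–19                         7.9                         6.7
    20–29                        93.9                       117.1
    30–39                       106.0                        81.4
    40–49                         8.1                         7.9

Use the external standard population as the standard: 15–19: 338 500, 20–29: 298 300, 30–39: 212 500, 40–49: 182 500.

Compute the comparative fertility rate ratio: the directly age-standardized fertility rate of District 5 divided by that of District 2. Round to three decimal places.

0.978

Standard total = 1 031 800; weights = 0.3281, 0.2891, 0.2060, 0.1769.
District 5: 0.3281×7.9 + 0.2891×93.9 + 0.2060×106.0 + 0.1769×8.1 = 53.0023 per 1 000.
District 2: 0.3281×6.7 + 0.2891×117.1 + 0.2060×81.4 + 0.1769×7.9 = 54.2141 per 1 000.
Ratio = 53.0023 ÷ 54.2141 = 0.97765.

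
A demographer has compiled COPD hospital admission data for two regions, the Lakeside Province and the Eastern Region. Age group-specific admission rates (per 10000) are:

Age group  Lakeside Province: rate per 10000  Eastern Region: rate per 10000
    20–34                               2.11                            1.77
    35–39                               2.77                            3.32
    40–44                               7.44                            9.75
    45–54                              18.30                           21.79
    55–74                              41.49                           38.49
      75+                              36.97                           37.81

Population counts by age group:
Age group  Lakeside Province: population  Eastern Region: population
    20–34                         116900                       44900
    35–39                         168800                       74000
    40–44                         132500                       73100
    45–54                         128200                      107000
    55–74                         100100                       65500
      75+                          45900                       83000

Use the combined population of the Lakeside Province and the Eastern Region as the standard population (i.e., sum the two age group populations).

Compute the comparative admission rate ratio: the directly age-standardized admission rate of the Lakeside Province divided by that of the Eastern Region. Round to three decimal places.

0.949

Combined standard total = 1139900; weights = 0.1419, 0.2130, 0.1804, 0.2063, 0.1453, 0.1131.
The Lakeside Province: 0.1419×2.11 + 0.2130×2.77 + 0.1804×7.44 + 0.2063×18.30 + 0.1453×41.49 + 0.1131×36.97 = 16.2154 per 10000.
The Eastern Region: 0.1419×1.77 + 0.2130×3.32 + 0.1804×9.75 + 0.2063×21.79 + 0.1453×38.49 + 0.1131×37.81 = 17.0802 per 10000.
Ratio = 16.2154 ÷ 17.0802 = 0.94937.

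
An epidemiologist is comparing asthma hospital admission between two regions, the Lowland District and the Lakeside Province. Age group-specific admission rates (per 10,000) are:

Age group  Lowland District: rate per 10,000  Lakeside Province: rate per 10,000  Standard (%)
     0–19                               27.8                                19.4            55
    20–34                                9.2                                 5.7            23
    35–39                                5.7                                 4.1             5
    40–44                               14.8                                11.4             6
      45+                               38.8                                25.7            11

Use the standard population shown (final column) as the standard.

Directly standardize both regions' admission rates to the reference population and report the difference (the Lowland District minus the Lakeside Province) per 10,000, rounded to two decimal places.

Standard weights: 0.55, 0.23, 0.05, 0.06, 0.11.
The Lowland District: 0.5500×27.8 + 0.2300×9.2 + 0.0500×5.7 + 0.0600×14.8 + 0.1100×38.8 = 22.8470 per 10,000.
The Lakeside Province: 0.5500×19.4 + 0.2300×5.7 + 0.0500×4.1 + 0.0600×11.4 + 0.1100×25.7 = 15.6970 per 10,000.
Difference = 22.8470 − 15.6970 = 7.1500.

7.15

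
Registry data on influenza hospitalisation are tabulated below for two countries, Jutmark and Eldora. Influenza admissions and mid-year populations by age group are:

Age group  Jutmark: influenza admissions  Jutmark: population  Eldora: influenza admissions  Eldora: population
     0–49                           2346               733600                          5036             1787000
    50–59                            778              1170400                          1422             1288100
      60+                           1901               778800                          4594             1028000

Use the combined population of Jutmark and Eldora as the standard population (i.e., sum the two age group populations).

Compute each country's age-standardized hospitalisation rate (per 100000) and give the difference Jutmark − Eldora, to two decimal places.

-55.80

Age-specific rates per 100000 for Jutmark: 319.79, 66.47, 244.09.
For Eldora: 281.81, 110.40, 446.89.
Combined standard total = 6785900; weights = 0.3714, 0.3623, 0.2663.
Jutmark: 0.3714×319.79 + 0.3623×66.47 + 0.2663×244.09 = 207.8607 per 100000.
Eldora: 0.3714×281.81 + 0.3623×110.40 + 0.2663×446.89 = 263.6615 per 100000.
Difference = 207.8607 − 263.6615 = -55.8008.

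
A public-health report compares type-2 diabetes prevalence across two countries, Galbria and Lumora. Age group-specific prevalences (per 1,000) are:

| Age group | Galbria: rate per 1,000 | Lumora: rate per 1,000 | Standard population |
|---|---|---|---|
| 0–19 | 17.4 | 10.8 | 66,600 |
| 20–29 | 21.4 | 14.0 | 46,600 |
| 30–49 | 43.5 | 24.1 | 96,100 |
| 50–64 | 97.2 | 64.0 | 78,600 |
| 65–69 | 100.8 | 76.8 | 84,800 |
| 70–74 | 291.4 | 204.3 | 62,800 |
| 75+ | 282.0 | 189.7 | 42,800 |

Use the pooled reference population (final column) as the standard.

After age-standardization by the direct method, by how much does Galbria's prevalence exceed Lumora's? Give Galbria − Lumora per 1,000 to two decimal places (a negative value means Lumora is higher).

Standard total = 478,300; weights = 0.1392, 0.0974, 0.2009, 0.1643, 0.1773, 0.1313, 0.0895.
Galbria: 0.1392×17.4 + 0.0974×21.4 + 0.2009×43.5 + 0.1643×97.2 + 0.1773×100.8 + 0.1313×291.4 + 0.0895×282.0 = 110.5869 per 1,000.
Lumora: 0.1392×10.8 + 0.0974×14.0 + 0.2009×24.1 + 0.1643×64.0 + 0.1773×76.8 + 0.1313×204.3 + 0.0895×189.7 = 75.6428 per 1,000.
Difference = 110.5869 − 75.6428 = 34.9441.

34.94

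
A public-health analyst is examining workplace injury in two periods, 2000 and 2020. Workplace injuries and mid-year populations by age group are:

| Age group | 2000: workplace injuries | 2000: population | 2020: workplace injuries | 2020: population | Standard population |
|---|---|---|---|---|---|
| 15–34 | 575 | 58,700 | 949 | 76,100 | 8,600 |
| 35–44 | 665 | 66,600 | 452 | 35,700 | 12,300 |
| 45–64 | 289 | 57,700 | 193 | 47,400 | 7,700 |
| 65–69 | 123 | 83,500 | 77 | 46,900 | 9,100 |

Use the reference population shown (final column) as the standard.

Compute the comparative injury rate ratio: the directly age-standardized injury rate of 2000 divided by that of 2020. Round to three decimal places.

Age-specific rates per 10,000 for 2000: 97.96, 99.85, 50.09, 14.73.
For 2020: 124.70, 126.61, 40.72, 16.42.
Standard total = 37,700; weights = 0.2281, 0.3263, 0.2042, 0.2414.
2000: 0.2281×97.96 + 0.3263×99.85 + 0.2042×50.09 + 0.2414×14.73 = 68.7079 per 10,000.
2020: 0.2281×124.70 + 0.3263×126.61 + 0.2042×40.72 + 0.2414×16.42 = 82.0343 per 10,000.
Ratio = 68.7079 ÷ 82.0343 = 0.83755.

0.838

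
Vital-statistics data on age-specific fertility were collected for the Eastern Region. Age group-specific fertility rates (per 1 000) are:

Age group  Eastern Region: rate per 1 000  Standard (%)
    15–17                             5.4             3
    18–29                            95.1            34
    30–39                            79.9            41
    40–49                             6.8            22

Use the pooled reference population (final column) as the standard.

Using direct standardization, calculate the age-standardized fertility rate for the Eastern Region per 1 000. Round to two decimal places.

Standard weights: 0.03, 0.34, 0.41, 0.22.
Standardized rate: 0.0300×5.4 + 0.3400×95.1 + 0.4100×79.9 + 0.2200×6.8 = 66.7510 per 1 000.

66.75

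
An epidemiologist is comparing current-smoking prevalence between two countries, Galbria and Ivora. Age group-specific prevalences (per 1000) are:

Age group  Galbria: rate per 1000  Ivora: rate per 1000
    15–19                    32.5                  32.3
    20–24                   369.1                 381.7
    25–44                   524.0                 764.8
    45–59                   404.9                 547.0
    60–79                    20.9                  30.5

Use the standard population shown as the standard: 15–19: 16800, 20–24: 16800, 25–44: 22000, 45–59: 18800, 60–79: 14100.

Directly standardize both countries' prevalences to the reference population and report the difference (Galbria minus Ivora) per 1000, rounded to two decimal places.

-93.93

Standard total = 88500; weights = 0.1898, 0.1898, 0.2486, 0.2124, 0.1593.
Galbria: 0.1898×32.5 + 0.1898×369.1 + 0.2486×524.0 + 0.2124×404.9 + 0.1593×20.9 = 295.8383 per 1000.
Ivora: 0.1898×32.3 + 0.1898×381.7 + 0.2486×764.8 + 0.2124×547.0 + 0.1593×30.5 = 389.7678 per 1000.
Difference = 295.8383 − 389.7678 = -93.9295.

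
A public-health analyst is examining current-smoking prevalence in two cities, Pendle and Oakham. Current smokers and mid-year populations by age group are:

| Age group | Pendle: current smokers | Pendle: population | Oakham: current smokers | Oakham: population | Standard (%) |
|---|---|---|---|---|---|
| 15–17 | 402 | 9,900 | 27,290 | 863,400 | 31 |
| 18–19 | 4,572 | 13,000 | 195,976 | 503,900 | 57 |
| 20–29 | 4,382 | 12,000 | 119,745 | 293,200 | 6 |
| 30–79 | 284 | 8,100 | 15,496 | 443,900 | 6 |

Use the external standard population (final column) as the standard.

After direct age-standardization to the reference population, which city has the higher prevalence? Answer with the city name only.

Age-specific rates per 1,000 for Pendle: 40.606, 351.692, 365.167, 35.062.
For Oakham: 31.608, 388.918, 408.407, 34.909.
Standard weights: 0.31, 0.57, 0.06, 0.06.
Pendle: 0.3100×40.606 + 0.5700×351.692 + 0.0600×365.167 + 0.0600×35.062 = 237.0662 per 1,000.
Oakham: 0.3100×31.608 + 0.5700×388.918 + 0.0600×408.407 + 0.0600×34.909 = 258.0808 per 1,000.
The crude rates (224.19 vs 170.36) would put Pendle higher, but that reflects its age composition; once standardized to a common age structure, Oakham has the higher underlying rate.

Oakham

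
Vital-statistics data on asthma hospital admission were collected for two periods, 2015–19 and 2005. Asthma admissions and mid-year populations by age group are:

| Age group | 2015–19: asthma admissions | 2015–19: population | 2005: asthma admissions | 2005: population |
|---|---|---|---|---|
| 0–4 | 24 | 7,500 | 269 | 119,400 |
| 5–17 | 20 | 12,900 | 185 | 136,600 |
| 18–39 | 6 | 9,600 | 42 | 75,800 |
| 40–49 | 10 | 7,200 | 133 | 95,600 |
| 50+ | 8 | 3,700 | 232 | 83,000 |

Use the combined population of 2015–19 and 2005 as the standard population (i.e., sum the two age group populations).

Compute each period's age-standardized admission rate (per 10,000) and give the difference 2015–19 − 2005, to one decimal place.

1.8

Age-specific rates per 10,000 for 2015–19: 32.00, 15.50, 6.25, 13.89, 21.62.
For 2005: 22.53, 13.54, 5.54, 13.91, 27.95.
Combined standard total = 551,300; weights = 0.2302, 0.2712, 0.1549, 0.1865, 0.1573.
2015–19: 0.2302×32.00 + 0.2712×15.50 + 0.1549×6.25 + 0.1865×13.89 + 0.1573×21.62 = 18.5285 per 10,000.
2005: 0.2302×22.53 + 0.2712×13.54 + 0.1549×5.54 + 0.1865×13.91 + 0.1573×27.95 = 16.7068 per 10,000.
Difference = 18.5285 − 16.7068 = 1.8217.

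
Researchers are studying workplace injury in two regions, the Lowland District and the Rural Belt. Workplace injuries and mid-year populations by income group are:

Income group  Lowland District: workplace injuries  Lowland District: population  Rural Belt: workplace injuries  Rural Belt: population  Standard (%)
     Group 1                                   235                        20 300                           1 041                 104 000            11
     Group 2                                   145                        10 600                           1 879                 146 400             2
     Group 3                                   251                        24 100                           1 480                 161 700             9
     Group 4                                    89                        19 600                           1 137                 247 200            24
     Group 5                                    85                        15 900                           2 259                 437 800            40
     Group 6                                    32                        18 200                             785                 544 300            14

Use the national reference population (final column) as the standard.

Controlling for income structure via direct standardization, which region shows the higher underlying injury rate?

Income-specific rates per 10 000 for the Lowland District: 115.76, 136.79, 104.15, 45.41, 53.46, 17.58.
For the Rural Belt: 100.10, 128.35, 91.53, 46.00, 51.60, 14.42.
Standard weights: 0.11, 0.02, 0.09, 0.24, 0.40, 0.14.
The Lowland District: 0.1100×115.76 + 0.0200×136.79 + 0.0900×104.15 + 0.2400×45.41 + 0.4000×53.46 + 0.1400×17.58 = 59.5864 per 10 000.
The Rural Belt: 0.1100×100.10 + 0.0200×128.35 + 0.0900×91.53 + 0.2400×46.00 + 0.4000×51.60 + 0.1400×14.42 = 55.5125 per 10 000.

Lowland District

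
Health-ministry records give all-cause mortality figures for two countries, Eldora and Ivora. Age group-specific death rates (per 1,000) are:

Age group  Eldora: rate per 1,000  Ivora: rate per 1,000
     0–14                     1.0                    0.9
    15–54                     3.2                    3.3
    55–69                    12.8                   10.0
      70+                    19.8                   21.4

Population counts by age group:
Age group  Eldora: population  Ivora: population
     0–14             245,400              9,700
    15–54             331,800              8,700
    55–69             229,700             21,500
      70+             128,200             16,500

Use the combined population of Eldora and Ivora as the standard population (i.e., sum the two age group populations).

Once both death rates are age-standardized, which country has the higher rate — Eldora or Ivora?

Combined standard total = 991,500; weights = 0.2573, 0.3434, 0.2534, 0.1459.
Eldora: 0.2573×1.0 + 0.3434×3.2 + 0.2534×12.8 + 0.1459×19.8 = 7.4888 per 1,000.
Ivora: 0.2573×0.9 + 0.3434×3.3 + 0.2534×10.0 + 0.1459×21.4 = 7.0215 per 1,000.
The crude rates (7.26 vs 10.74) would put Ivora higher, but that reflects its age composition; once standardized to a common age structure, Eldora has the higher underlying rate.

Eldora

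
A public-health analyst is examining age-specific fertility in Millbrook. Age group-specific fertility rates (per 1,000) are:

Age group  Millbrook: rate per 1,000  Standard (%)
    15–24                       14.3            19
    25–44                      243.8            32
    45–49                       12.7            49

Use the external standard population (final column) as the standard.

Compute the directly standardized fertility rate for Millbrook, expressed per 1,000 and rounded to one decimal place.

Standard weights: 0.19, 0.32, 0.49.
Standardized rate: 0.1900×14.3 + 0.3200×243.8 + 0.4900×12.7 = 86.9560 per 1,000.

87.0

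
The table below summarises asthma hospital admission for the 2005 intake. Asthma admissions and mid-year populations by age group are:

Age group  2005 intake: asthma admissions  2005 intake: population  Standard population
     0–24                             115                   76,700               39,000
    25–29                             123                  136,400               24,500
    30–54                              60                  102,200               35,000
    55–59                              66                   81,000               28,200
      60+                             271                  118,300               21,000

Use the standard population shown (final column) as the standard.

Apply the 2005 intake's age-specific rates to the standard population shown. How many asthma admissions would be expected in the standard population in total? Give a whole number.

Age-specific rates per 10,000 for the 2005 intake: 14.99, 9.02, 5.87, 8.15, 22.91.
Expected asthma admissions = Σ (standard pop × age-specific rate ÷ 10,000)
= 39,000×14.99/10,000 + 24,500×9.02/10,000 + 35,000×5.87/10,000 + 28,200×8.15/10,000 + 21,000×22.91/10,000
= 58.47 + 22.09 + 20.55 + 22.98 + 48.11 = 172.20.

172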